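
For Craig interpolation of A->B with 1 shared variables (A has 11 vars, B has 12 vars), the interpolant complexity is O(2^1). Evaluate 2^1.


Shared atoms = 1
Craig interpolant size bound = 2^1
= 2

2


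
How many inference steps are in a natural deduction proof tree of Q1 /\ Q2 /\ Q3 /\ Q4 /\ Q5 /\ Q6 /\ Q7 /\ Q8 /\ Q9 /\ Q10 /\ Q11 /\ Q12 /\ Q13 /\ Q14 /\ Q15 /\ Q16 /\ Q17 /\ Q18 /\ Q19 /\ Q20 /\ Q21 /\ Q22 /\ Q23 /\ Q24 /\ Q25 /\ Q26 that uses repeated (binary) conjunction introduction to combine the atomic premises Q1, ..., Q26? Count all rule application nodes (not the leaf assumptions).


The target conjunction has 26 conjuncts, i.e. 25 binary /\ connectives.
Each conjunction-intro joins two pieces, so 26 atoms require 26-1 = 25 applications.
Total inference nodes = 25

25


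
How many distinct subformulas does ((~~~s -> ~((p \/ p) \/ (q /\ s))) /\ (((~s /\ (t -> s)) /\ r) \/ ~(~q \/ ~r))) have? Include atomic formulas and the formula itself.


Formula: ((~~~s -> ~((p \/ p) \/ (q /\ s))) /\ (((~s /\ (t -> s)) /\ r) \/ ~(~q \/ ~r)))
Subformulas found:
  1. r
  2. q
  3. s
  4. t
  5. p
  6. ~r
  7. ~s
  8. ~q
  9. ~~s
  10. ~~~s
  11. (p \/ p)
  12. (t -> s)
  13. (q /\ s)
  14. (~q \/ ~r)
  15. ~(~q \/ ~r)
  16. (~s /\ (t -> s))
  17. ((p \/ p) \/ (q /\ s))
  18. ~((p \/ p) \/ (q /\ s))
  19. ((~s /\ (t -> s)) /\ r)
  20. (~~~s -> ~((p \/ p) \/ (q /\ s)))
  21. (((~s /\ (t -> s)) /\ r) \/ ~(~q \/ ~r))
  22. ((~~~s -> ~((p \/ p) \/ (q /\ s))) /\ (((~s /\ (t -> s)) /\ r) \/ ~(~q \/ ~r)))
Total distinct subformulas = 22

22


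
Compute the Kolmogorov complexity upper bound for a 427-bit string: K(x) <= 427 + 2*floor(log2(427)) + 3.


floor(log2(427)) = 8
2 * 8 = 16
K(x) <= 427 + 16 + 3 = 446

446


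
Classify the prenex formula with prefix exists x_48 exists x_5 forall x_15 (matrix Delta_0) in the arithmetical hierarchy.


Leading quantifier is exists, so the class is Sigma.
Number of quantifier blocks = alternations + 1 = 1 + 1 = 2.
Classification: Sigma_2

Sigma_2


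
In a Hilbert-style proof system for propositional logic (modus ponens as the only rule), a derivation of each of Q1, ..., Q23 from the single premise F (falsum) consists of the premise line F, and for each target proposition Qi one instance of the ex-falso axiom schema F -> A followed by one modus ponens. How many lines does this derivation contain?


Ex falso, line by line:
- 1 premise line (F)
- 23 targets, each needing 1 axiom instance (F -> Qi) + 1 MP = 2 lines: 2 * 23 = 46
Total = 1 + 46 = 47 lines.

47


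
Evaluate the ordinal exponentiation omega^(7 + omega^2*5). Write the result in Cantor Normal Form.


omega^(7 + omega^2*5):
In ordinal addition a term is absorbed by a following term of strictly larger exponent: 0 < 2, so 7 + omega^2*5 = omega^2*5.
omega raised to a CNF ordinal is a single CNF term: Result = omega^(omega^2*5)

omega^(omega^2*5)


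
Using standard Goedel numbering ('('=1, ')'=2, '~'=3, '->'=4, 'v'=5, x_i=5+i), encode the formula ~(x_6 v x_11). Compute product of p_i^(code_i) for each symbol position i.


Formula: ~(x_6 v x_11)
Symbol codes: [3, 1, 11, 5, 16, 2]
Primes: [2, 3, 5, 7, 11, 13]
p_1^3 = 2^3 = 8
p_2^1 = 3^1 = 3
p_3^11 = 5^11 = 48828125
p_4^5 = 7^5 = 16807
p_5^16 = 11^16 = 45949729863572161
p_6^2 = 13^2 = 169
Product = 152947068233300021926948828125000

152947068233300021926948828125000


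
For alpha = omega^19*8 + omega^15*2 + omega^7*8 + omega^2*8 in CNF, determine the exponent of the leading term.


CNF: omega^19*8 + omega^15*2 + omega^7*8 + omega^2*8
The leading term is omega^19*8, which has exponent 19.

19


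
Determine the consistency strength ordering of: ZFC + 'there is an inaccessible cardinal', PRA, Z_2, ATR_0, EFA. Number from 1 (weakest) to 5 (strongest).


Ordering by consistency strength:
1. EFA
2. PRA
3. ATR_0
4. Z_2
5. ZFC + 'there is an inaccessible cardinal'


ZFC + 'there is an inaccessible cardinal'=5, PRA=2, Z_2=4, ATR_0=3, EFA=1


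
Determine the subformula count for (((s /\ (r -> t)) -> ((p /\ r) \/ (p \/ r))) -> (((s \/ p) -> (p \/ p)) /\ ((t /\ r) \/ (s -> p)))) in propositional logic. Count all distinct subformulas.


Formula: (((s /\ (r -> t)) -> ((p /\ r) \/ (p \/ r))) -> (((s \/ p) -> (p \/ p)) /\ ((t /\ r) \/ (s -> p))))
Subformulas found:
  1. r
  2. s
  3. t
  4. p
  5. (p \/ p)
  6. (t /\ r)
  7. (s \/ p)
  8. (p /\ r)
  9. (s -> p)
  10. (r -> t)
  11. (p \/ r)
  12. (s /\ (r -> t))
  13. ((p /\ r) \/ (p \/ r))
  14. ((s \/ p) -> (p \/ p))
  15. ((t /\ r) \/ (s -> p))
  16. ((s /\ (r -> t)) -> ((p /\ r) \/ (p \/ r)))
  17. (((s \/ p) -> (p \/ p)) /\ ((t /\ r) \/ (s -> p)))
  18. (((s /\ (r -> t)) -> ((p /\ r) \/ (p \/ r))) -> (((s \/ p) -> (p \/ p)) /\ ((t /\ r) \/ (s -> p))))
Total distinct subformulas = 18

18


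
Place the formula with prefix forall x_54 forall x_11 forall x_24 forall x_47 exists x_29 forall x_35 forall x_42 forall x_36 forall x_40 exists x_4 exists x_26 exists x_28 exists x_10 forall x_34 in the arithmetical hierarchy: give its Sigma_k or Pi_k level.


Leading quantifier is forall, so the class is Pi.
Number of quantifier blocks = alternations + 1 = 4 + 1 = 5.
Classification: Pi_5

Pi_5


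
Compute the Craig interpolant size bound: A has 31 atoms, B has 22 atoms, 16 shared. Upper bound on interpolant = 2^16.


Shared atoms = 16
Craig interpolant size bound = 2^16
= 65536

65536


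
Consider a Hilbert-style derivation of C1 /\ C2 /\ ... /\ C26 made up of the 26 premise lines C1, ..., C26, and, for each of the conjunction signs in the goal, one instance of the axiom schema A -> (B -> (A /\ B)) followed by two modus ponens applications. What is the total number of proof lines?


Conjoining 26 premises:
- 26 premise lines
- the goal has 25 conjunction signs; each costs 1 axiom instance + 2 MP = 3 lines: 3 * 25 = 75
Total = 26 + 75 = 101 lines.

101


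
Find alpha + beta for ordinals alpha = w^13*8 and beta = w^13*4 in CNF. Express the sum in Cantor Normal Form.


Ordinal addition w^13*8 + w^13*4:
Both terms have the same exponent 13.
w^e*c + w^e*d = w^e*(c+d).
Result = w^13*(8+4) = w^13*12

w^13*12


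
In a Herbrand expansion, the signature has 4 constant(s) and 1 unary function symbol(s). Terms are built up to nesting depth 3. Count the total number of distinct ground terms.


Herbrand terms by depth:
Depth 0: 4 constants
Depth 1: 4 new terms (running total: 8)
Depth 2: 4 new terms (running total: 12)
Depth 3: 4 new terms (running total: 16)
Total distinct ground terms = 16

16


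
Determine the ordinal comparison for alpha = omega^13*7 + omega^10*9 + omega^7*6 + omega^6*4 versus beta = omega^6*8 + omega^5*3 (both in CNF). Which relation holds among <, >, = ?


Compare term by term from highest exponent:
alpha = omega^13*7 + omega^10*9 + omega^7*6 + omega^6*4
beta = omega^6*8 + omega^5*3
Term 1: alpha has omega^13*7, beta has omega^6*8
Term 2: alpha has omega^10*9, beta has omega^5*3
Term 3: alpha has omega^7*6, beta has omega^0*0
Term 4: alpha has omega^6*4, beta has omega^0*0
Result: alpha > beta

alpha > beta


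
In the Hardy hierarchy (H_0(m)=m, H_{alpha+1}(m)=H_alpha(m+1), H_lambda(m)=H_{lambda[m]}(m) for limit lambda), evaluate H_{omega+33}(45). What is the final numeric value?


H_{omega+33}(45):
Unwind the 33 successor steps: H_{omega+33}(45) = H_omega(45+33) = H_omega(78).
H_omega(m) = H_m(m) = m + m = 2m.
Result = 2 * 78 = 156

156


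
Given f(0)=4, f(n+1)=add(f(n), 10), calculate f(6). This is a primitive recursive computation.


f(0) = 4
f(1) = add(f(0), 10) = add(4, 10) = 14
f(2) = add(f(1), 10) = add(14, 10) = 24
f(3) = add(f(2), 10) = add(24, 10) = 34
f(4) = add(f(3), 10) = add(34, 10) = 44
f(5) = add(f(4), 10) = add(44, 10) = 54
f(6) = add(f(5), 10) = add(54, 10) = 64


64


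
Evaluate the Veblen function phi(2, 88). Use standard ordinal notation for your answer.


phi(2, 88):
phi(2, beta) = zeta_beta (the beta-th zeta number, fixed point of epsilon).
phi(2, 88) = zeta_88

zeta_88


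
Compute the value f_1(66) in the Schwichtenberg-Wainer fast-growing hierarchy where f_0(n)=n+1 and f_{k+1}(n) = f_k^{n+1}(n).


f_1(66) = f_0^67(66)
f_0 adds 1 each time, applied 67 times.
f_1(66) = 66 + 67 = 133

133


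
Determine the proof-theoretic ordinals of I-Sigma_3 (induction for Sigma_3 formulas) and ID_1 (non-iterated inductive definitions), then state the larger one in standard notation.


Proof-theoretic ordinal of I-Sigma_3 (induction for Sigma_3 formulas): omega^(omega^(omega^omega))
Proof-theoretic ordinal of ID_1 (non-iterated inductive definitions): psi_0(epsilon_{Omega+1})
Comparing: omega^(omega^(omega^omega)) < psi_0(epsilon_{Omega+1}).
The larger ordinal is psi_0(epsilon_{Omega+1}) (from ID_1 (non-iterated inductive definitions)).

psi_0(epsilon_{Omega+1})


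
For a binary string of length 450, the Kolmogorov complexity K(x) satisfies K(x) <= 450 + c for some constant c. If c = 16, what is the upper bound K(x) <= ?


K(x) <= |x| + c = 450 + 16 = 466

466


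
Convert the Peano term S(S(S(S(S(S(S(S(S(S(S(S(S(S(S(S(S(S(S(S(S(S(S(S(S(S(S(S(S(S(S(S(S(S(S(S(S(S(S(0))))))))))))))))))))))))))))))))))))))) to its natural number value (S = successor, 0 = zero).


Counting successors applied to 0:
39 applications of S to 0 = 39

39


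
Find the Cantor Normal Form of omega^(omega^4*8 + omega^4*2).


omega^(omega^4*8 + omega^4*2):
Both terms of the exponent have the same exponent 4, so they merge: omega^4*8 + omega^4*2 = omega^4*(8+2) = omega^4*10.
omega raised to a CNF ordinal is a single CNF term: Result = omega^(omega^4*10)

omega^(omega^4*10)


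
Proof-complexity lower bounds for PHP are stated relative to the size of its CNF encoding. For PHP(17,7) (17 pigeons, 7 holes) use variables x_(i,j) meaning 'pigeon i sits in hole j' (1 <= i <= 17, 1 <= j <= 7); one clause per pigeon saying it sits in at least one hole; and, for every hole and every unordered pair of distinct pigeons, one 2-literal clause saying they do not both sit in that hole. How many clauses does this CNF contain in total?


PHP(17,7): 17 pigeons, 7 holes, 17*7 = 119 variables.
- pigeon clauses: one per pigeon -> 17 clauses
- hole clauses: 7 holes * C(17,2) = 7 * 136 -> 952 clauses
Total clauses = 17 + 952 = 969

969


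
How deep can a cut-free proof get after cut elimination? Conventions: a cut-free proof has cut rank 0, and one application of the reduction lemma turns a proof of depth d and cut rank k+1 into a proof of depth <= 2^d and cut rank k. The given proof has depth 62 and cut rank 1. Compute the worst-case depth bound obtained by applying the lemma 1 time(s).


Each rank reduction sends depth d to at most 2^d; cut rank r needs r reductions.
2_0(62) = 62
2_1(62) = 2^62 = 4611686018427387904
Cut-free depth bound = 4611686018427387904

4611686018427387904


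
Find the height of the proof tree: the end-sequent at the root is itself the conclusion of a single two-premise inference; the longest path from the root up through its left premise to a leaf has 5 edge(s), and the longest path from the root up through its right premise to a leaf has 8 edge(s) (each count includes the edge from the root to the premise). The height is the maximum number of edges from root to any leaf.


Longest path through the left premise: 5 edges (measured from the branching sequent)
Longest path through the right premise: 8 edges
Height of the subtree rooted at the branching sequent: max(5, 8) = 8
The branching sequent is the root itself.
Total height = 8

8


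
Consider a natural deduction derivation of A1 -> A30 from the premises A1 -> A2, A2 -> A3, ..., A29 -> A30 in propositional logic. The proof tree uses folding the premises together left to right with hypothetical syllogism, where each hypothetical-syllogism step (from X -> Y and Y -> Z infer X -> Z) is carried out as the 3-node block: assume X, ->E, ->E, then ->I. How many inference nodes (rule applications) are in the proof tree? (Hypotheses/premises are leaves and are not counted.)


There are 29 premises in the chain. The first HS step combines premises 1 and 2; each further premise needs one more HS step.
So 29 premises require 29 - 1 = 28 hypothetical-syllogism steps.
Each HS step uses 3 inference nodes (->E, ->E, ->I).
28 * 3 = 84 total inference nodes.

84


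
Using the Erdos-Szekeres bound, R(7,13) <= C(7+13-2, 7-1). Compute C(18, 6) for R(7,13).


R(7,13) <= C(7+13-2, 7-1) = C(18, 6)
C(18, 6) = 18! / (6! * 12!)
= 18564

18564


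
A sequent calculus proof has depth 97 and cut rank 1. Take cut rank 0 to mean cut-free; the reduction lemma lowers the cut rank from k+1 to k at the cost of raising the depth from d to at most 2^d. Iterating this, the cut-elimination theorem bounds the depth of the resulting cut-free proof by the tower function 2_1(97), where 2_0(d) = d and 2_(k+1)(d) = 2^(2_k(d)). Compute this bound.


Each rank reduction sends depth d to at most 2^d; cut rank r needs r reductions.
2_0(97) = 97
2_1(97) = 2^97 = 158456325028528675187087900672
Cut-free depth bound = 158456325028528675187087900672

158456325028528675187087900672


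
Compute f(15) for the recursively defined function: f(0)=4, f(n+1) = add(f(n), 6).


f(0) = 4
f(1) = add(f(0), 6) = add(4, 6) = 10
f(2) = add(f(1), 6) = add(10, 6) = 16
f(3) = add(f(2), 6) = add(16, 6) = 22
f(4) = add(f(3), 6) = add(22, 6) = 28
f(5) = add(f(4), 6) = add(28, 6) = 34
f(6) = add(f(5), 6) = add(34, 6) = 40
f(7) = add(f(6), 6) = add(40, 6) = 46
f(8) = add(f(7), 6) = add(46, 6) = 52
f(9) = add(f(8), 6) = add(52, 6) = 58
f(10) = add(f(9), 6) = add(58, 6) = 64
f(11) = add(f(10), 6) = add(64, 6) = 70
f(12) = add(f(11), 6) = add(70, 6) = 76
f(13) = add(f(12), 6) = add(76, 6) = 82
f(14) = add(f(13), 6) = add(82, 6) = 88
f(15) = add(f(14), 6) = add(88, 6) = 94


94


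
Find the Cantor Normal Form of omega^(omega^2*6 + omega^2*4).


omega^(omega^2*6 + omega^2*4):
Both terms of the exponent have the same exponent 2, so they merge: omega^2*6 + omega^2*4 = omega^2*(6+4) = omega^2*10.
omega raised to a CNF ordinal is a single CNF term: Result = omega^(omega^2*10)

omega^(omega^2*10)


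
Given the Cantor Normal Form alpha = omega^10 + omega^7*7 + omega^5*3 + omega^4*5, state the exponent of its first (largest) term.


CNF: omega^10 + omega^7*7 + omega^5*3 + omega^4*5
The leading term is omega^10, which has exponent 10.

10


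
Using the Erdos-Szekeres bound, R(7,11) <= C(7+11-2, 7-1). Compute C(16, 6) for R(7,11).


R(7,11) <= C(7+11-2, 7-1) = C(16, 6)
C(16, 6) = 16! / (6! * 10!)
= 8008

8008


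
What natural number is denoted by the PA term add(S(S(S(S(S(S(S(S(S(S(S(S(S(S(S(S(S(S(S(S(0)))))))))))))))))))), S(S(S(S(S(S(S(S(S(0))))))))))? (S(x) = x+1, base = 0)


add(S^20(0), S^9(0)):
S^20(0) = 20
S^9(0) = 9
20 + 9 = 29

29


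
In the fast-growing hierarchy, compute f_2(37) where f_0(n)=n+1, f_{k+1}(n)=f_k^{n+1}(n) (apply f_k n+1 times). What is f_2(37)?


f_2(37) = f_1^38(37)
f_1(m) = 2m + 1.
Iterating: f_1^k(n) = 2^k*(n+1) - 1.
f_2(37) = 2^38*(37+1) - 1 = 274877906944*38 - 1 = 10445360463871

10445360463871


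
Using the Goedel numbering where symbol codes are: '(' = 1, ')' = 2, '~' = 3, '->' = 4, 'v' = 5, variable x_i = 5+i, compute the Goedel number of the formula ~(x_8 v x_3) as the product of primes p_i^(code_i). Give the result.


Formula: ~(x_8 v x_3)
Symbol codes: [3, 1, 13, 5, 8, 2]
Primes: [2, 3, 5, 7, 11, 13]
p_1^3 = 2^3 = 8
p_2^1 = 3^1 = 3
p_3^13 = 5^13 = 1220703125
p_4^5 = 7^5 = 16807
p_5^8 = 11^8 = 214358881
p_6^2 = 13^2 = 169
Product = 17837734028069033203125000

17837734028069033203125000


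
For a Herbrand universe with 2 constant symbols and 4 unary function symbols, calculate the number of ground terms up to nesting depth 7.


Herbrand terms by depth:
Depth 0: 2 constants
Depth 1: 8 new terms (running total: 10)
Depth 2: 32 new terms (running total: 42)
Depth 3: 128 new terms (running total: 170)
Depth 4: 512 new terms (running total: 682)
Depth 5: 2048 new terms (running total: 2730)
Depth 6: 8192 new terms (running total: 10922)
Depth 7: 32768 new terms (running total: 43690)
Total distinct ground terms = 43690

43690


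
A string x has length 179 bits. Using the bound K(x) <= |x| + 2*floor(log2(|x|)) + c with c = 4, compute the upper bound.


floor(log2(179)) = 7
2 * 7 = 14
K(x) <= 179 + 14 + 4 = 197

197


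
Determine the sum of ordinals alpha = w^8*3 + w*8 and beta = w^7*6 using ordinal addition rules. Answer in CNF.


Ordinal addition (w^8*3 + w*8) + w^7*6:
alpha's leading term has exponent 8 > beta's exponent 7, so it survives.
alpha's tail term has exponent 1 < beta's exponent 7, so it is absorbed by beta.
In ordinal addition, any term followed by a strictly larger-exponent term is absorbed.
Result = w^8*3 + w^7*6

w^8*3 + w^7*6


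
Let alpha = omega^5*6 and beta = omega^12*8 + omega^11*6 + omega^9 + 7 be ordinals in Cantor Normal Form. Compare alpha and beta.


Compare term by term from highest exponent:
alpha = omega^5*6
beta = omega^12*8 + omega^11*6 + omega^9 + 7
Term 1: alpha has omega^5*6, beta has omega^12*8
Term 2: alpha has omega^0*0, beta has omega^11*6
Term 3: alpha has omega^0*0, beta has omega^9*1
Term 4: alpha has omega^0*0, beta has omega^0*7
Result: alpha < beta

alpha < beta


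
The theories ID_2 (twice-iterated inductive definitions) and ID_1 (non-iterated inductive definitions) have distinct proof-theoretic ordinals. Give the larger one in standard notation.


Proof-theoretic ordinal of ID_2 (twice-iterated inductive definitions): psi_0(epsilon_{Omega_2+1})
Proof-theoretic ordinal of ID_1 (non-iterated inductive definitions): psi_0(epsilon_{Omega+1})
Comparing: psi_0(epsilon_{Omega+1}) < psi_0(epsilon_{Omega_2+1}).
The larger ordinal is psi_0(epsilon_{Omega_2+1}) (from ID_2 (twice-iterated inductive definitions)).

psi_0(epsilon_{Omega_2+1})


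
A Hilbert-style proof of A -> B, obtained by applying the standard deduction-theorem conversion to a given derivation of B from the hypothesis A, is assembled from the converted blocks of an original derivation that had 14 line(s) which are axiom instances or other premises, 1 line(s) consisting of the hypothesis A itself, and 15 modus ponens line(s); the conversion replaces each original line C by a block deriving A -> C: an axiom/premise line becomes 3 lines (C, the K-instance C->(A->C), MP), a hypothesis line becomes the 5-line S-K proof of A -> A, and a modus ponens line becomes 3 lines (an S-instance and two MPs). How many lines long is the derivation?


Deduction-theorem conversion, block by block:
- 14 axiom/premise lines -> 3 lines each = 42
- 1 hypothesis lines -> 5 lines each (identity proof A->A) = 5
- 15 MP lines -> 3 lines each (S-instance, MP, MP) = 45
Total = 42 + 5 + 45 = 92 lines.

92


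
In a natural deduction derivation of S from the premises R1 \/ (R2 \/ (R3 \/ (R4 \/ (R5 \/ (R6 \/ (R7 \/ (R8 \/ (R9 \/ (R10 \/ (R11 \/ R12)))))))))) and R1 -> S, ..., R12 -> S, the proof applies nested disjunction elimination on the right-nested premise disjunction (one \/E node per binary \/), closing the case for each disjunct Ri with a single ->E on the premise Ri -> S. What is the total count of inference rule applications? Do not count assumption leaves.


The premise R1 \/ (R2 \/ (R3 \/ (R4 \/ (R5 \/ (R6 \/ (R7 \/ (R8 \/ (R9 \/ (R10 \/ (R11 \/ R12)))))))))) contains 12 disjuncts, hence 11 binary \/ connectives.
- Each binary \/ is eliminated once: 11 \/E nodes.
- Each of the 12 cases Ri derives S by one ->E with Ri -> S: 12 ->E nodes.
Total = 11 + 12 = 23

23


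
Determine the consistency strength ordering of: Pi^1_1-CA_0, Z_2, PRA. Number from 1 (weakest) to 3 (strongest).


Ordering by consistency strength:
1. PRA
2. Pi^1_1-CA_0
3. Z_2


Pi^1_1-CA_0=2, Z_2=3, PRA=1


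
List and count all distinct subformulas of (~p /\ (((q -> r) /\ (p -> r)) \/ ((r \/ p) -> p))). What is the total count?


Formula: (~p /\ (((q -> r) /\ (p -> r)) \/ ((r \/ p) -> p)))
Subformulas found:
  1. q
  2. r
  3. p
  4. ~p
  5. (q -> r)
  6. (r \/ p)
  7. (p -> r)
  8. ((r \/ p) -> p)
  9. ((q -> r) /\ (p -> r))
  10. (((q -> r) /\ (p -> r)) \/ ((r \/ p) -> p))
  11. (~p /\ (((q -> r) /\ (p -> r)) \/ ((r \/ p) -> p)))
Total distinct subformulas = 11

11


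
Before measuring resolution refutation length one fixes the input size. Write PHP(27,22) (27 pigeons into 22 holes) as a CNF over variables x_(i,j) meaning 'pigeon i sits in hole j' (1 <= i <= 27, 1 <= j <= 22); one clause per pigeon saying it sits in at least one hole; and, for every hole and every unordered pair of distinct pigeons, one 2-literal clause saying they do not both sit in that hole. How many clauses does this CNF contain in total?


PHP(27,22): 27 pigeons, 22 holes, 27*22 = 594 variables.
- pigeon clauses: one per pigeon -> 27 clauses
- hole clauses: 22 holes * C(27,2) = 22 * 351 -> 7722 clauses
Total clauses = 27 + 7722 = 7749

7749


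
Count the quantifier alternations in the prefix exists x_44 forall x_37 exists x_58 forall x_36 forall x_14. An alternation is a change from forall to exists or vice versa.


Walk the prefix and count type changes:
  position 1: exists -> forall <-- alternation
  position 2: forall -> exists <-- alternation
  position 3: exists -> forall <-- alternation
  position 4: forall -> forall
Total alternations = 3

3


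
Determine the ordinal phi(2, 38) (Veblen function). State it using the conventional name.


phi(2, 38):
phi(2, beta) = zeta_beta (the beta-th zeta number, fixed point of epsilon).
phi(2, 38) = zeta_38

zeta_38


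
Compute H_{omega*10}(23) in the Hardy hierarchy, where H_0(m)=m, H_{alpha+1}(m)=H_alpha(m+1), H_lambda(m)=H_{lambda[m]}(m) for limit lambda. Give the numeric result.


H_{omega*10}(23):
For the Hardy hierarchy, H_{omega*k}(n) = 2^k * n.
2^10 = 1024.
1024 * 23 = 23552

23552


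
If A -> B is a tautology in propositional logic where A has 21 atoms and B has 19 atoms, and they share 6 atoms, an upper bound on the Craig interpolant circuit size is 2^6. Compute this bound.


Shared atoms = 6
Craig interpolant size bound = 2^6
= 64

64


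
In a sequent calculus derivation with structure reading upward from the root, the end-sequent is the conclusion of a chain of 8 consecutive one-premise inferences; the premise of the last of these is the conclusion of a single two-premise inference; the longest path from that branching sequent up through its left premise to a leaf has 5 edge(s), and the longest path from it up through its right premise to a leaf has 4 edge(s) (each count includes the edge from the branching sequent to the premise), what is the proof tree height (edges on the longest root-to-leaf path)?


Longest path through the left premise: 5 edges (measured from the branching sequent)
Longest path through the right premise: 4 edges
Height of the subtree rooted at the branching sequent: max(5, 4) = 5
The branching sequent sits 8 edges above the root (the chain of one-premise inferences), so height = 5 + 8 = 13

13


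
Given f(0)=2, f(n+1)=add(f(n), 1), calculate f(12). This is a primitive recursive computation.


f(0) = 2
f(1) = add(f(0), 1) = add(2, 1) = 3
f(2) = add(f(1), 1) = add(3, 1) = 4
f(3) = add(f(2), 1) = add(4, 1) = 5
f(4) = add(f(3), 1) = add(5, 1) = 6
f(5) = add(f(4), 1) = add(6, 1) = 7
f(6) = add(f(5), 1) = add(7, 1) = 8
f(7) = add(f(6), 1) = add(8, 1) = 9
f(8) = add(f(7), 1) = add(9, 1) = 10
f(9) = add(f(8), 1) = add(10, 1) = 11
f(10) = add(f(9), 1) = add(11, 1) = 12
f(11) = add(f(10), 1) = add(12, 1) = 13
f(12) = add(f(11), 1) = add(13, 1) = 14


14


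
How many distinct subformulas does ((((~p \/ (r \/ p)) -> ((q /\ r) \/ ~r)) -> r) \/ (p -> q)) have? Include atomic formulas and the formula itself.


Formula: ((((~p \/ (r \/ p)) -> ((q /\ r) \/ ~r)) -> r) \/ (p -> q))
Subformulas found:
  1. q
  2. r
  3. p
  4. ~p
  5. ~r
  6. (q /\ r)
  7. (p -> q)
  8. (r \/ p)
  9. ((q /\ r) \/ ~r)
  10. (~p \/ (r \/ p))
  11. ((~p \/ (r \/ p)) -> ((q /\ r) \/ ~r))
  12. (((~p \/ (r \/ p)) -> ((q /\ r) \/ ~r)) -> r)
  13. ((((~p \/ (r \/ p)) -> ((q /\ r) \/ ~r)) -> r) \/ (p -> q))
Total distinct subformulas = 13

13


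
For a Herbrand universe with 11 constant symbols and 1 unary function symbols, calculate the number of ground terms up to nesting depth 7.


Herbrand terms by depth:
Depth 0: 11 constants
Depth 1: 11 new terms (running total: 22)
Depth 2: 11 new terms (running total: 33)
Depth 3: 11 new terms (running total: 44)
Depth 4: 11 new terms (running total: 55)
Depth 5: 11 new terms (running total: 66)
Depth 6: 11 new terms (running total: 77)
Depth 7: 11 new terms (running total: 88)
Total distinct ground terms = 88

88


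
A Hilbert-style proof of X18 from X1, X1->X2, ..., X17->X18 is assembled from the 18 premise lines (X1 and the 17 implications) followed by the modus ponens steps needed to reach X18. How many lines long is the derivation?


We have 18 premise lines: X1 and 17 implications.
Each implication is detached once by MP, giving 17 MP lines.
18 premise lines + 17 MP lines = 35 total lines.

35


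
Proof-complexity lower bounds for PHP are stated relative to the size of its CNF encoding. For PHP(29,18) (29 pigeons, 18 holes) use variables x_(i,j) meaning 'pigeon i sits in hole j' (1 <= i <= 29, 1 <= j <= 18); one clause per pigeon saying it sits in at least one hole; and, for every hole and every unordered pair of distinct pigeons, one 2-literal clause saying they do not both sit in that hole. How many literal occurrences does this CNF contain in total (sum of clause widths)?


PHP(29,18): 29 pigeons, 18 holes, 29*18 = 522 variables.
- pigeon clauses: one per pigeon -> 29 clauses of width 18 -> 522 literals
- hole clauses: 18 holes * C(29,2) = 18 * 406 -> 7308 clauses of width 2 -> 14616 literals
Total literal occurrences = 522 + 14616 = 15138

15138


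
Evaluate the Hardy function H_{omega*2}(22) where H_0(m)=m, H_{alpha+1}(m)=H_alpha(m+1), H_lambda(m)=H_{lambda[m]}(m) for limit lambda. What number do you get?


H_{omega*2}(22):
For the Hardy hierarchy, H_{omega*k}(n) = 2^k * n.
2^2 = 4.
4 * 22 = 88

88


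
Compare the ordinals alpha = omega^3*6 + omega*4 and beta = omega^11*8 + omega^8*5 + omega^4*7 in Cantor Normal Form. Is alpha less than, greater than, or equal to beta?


Compare term by term from highest exponent:
alpha = omega^3*6 + omega*4
beta = omega^11*8 + omega^8*5 + omega^4*7
Term 1: alpha has omega^3*6, beta has omega^11*8
Term 2: alpha has omega^1*4, beta has omega^8*5
Term 3: alpha has omega^0*0, beta has omega^4*7
Result: alpha < beta

alpha < beta


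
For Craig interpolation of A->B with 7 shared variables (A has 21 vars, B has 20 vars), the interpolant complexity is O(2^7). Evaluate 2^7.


Shared atoms = 7
Craig interpolant size bound = 2^7
= 128

128


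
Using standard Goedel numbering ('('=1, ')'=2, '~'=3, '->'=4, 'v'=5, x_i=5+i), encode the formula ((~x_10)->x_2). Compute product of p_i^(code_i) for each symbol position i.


Formula: ((~x_10)->x_2)
Symbol codes: [1, 1, 3, 15, 2, 4, 7, 2]
Primes: [2, 3, 5, 7, 11, 13, 17, 19]
p_1^1 = 2^1 = 2
p_2^1 = 3^1 = 3
p_3^3 = 5^3 = 125
p_4^15 = 7^15 = 4747561509943
p_5^2 = 11^2 = 121
p_6^4 = 13^4 = 28561
p_7^7 = 17^7 = 410338673
p_8^2 = 19^2 = 361
Product = 1822805350505939151368691073649250

1822805350505939151368691073649250


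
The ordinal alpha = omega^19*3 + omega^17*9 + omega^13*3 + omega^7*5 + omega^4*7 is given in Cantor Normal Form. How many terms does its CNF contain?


CNF: omega^19*3 + omega^17*9 + omega^13*3 + omega^7*5 + omega^4*7
Count the summands separated by '+':
  term 1: omega^19*3
  term 2: omega^17*9
  term 3: omega^13*3
  term 4: omega^7*5
  term 5: omega^4*7
Total terms = 5

5


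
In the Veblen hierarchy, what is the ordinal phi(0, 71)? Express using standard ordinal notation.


phi(0, 71):
phi(0, beta) = omega^beta by definition.
phi(0, 71) = omega^71

omega^71


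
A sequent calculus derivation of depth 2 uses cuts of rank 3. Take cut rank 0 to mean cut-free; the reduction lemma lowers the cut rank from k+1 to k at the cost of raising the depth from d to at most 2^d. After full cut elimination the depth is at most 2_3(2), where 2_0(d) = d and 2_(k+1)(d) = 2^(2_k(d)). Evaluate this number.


Each rank reduction sends depth d to at most 2^d; cut rank r needs r reductions.
2_0(2) = 2
2_1(2) = 2^2 = 4
2_2(2) = 2^4 = 16
2_3(2) = 2^16 = 65536
Cut-free depth bound = 65536

65536


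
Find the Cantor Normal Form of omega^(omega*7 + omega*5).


omega^(omega*7 + omega*5):
Both terms of the exponent have the same exponent 1, so they merge: omega*7 + omega*5 = omega*(7+5) = omega*12.
omega raised to a CNF ordinal is a single CNF term: Result = omega^(omega*12)

omega^(omega*12)


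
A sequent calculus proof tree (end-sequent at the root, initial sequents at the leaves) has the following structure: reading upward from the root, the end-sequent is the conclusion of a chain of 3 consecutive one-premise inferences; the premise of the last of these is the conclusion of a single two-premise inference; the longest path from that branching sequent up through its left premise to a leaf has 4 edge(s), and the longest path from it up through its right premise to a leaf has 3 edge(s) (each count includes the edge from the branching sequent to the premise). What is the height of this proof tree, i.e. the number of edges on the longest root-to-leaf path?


Longest path through the left premise: 4 edges (measured from the branching sequent)
Longest path through the right premise: 3 edges
Height of the subtree rooted at the branching sequent: max(4, 3) = 4
The branching sequent sits 3 edges above the root (the chain of one-premise inferences), so height = 4 + 3 = 7

7


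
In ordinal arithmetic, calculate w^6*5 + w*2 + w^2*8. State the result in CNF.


Ordinal addition (w^6*5 + w*2) + w^2*8:
alpha's leading term has exponent 6 > beta's exponent 2, so it survives.
alpha's tail term has exponent 1 < beta's exponent 2, so it is absorbed by beta.
In ordinal addition, any term followed by a strictly larger-exponent term is absorbed.
Result = w^6*5 + w^2*8

w^6*5 + w^2*8


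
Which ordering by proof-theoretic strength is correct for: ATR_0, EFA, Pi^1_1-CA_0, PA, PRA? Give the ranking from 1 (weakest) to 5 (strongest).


Ordering by consistency strength:
1. EFA
2. PRA
3. PA
4. ATR_0
5. Pi^1_1-CA_0


ATR_0=4, EFA=1, Pi^1_1-CA_0=5, PA=3, PRA=2


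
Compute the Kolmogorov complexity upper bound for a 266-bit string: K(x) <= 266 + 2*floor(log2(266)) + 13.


floor(log2(266)) = 8
2 * 8 = 16
K(x) <= 266 + 16 + 13 = 295

295


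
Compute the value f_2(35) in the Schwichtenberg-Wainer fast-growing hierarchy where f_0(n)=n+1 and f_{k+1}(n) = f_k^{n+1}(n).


f_2(35) = f_1^36(35)
f_1(m) = 2m + 1.
Iterating: f_1^k(n) = 2^k*(n+1) - 1.
f_2(35) = 2^36*(35+1) - 1 = 68719476736*36 - 1 = 2473901162495

2473901162495


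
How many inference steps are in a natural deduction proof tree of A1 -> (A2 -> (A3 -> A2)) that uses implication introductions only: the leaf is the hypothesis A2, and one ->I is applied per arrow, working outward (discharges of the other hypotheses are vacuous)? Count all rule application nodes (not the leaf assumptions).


The formula has 3 arrows (->); its innermost consequent A2 is one of the antecedents,
so the proof starts from the hypothesis leaf A2 (not a rule application) and closes one arrow per ->I.
Building A1 -> (A2 -> (A3 -> A2)) therefore takes 3 nested implication introductions.
Total inference nodes = 3

3


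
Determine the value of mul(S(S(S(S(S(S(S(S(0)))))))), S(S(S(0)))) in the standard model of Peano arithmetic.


mul(S^8(0), S^3(0)):
S^8(0) = 8
S^3(0) = 3
8 * 3 = 24

24


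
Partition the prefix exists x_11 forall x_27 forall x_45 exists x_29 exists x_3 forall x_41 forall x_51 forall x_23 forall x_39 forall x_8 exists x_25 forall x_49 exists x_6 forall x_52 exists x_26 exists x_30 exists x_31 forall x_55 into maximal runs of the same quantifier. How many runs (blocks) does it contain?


Alternations = 9.
Blocks = alternations + 1 = 10

10


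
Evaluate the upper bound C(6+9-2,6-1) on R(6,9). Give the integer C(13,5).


R(6,9) <= C(6+9-2, 6-1) = C(13, 5)
C(13, 5) = 13! / (5! * 8!)
= 1287

1287


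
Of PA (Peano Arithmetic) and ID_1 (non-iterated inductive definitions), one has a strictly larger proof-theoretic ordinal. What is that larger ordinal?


Proof-theoretic ordinal of PA (Peano Arithmetic): epsilon_0
Proof-theoretic ordinal of ID_1 (non-iterated inductive definitions): psi_0(epsilon_{Omega+1})
Comparing: epsilon_0 < psi_0(epsilon_{Omega+1}).
The larger ordinal is psi_0(epsilon_{Omega+1}) (from ID_1 (non-iterated inductive definitions)).

psi_0(epsilon_{Omega+1})


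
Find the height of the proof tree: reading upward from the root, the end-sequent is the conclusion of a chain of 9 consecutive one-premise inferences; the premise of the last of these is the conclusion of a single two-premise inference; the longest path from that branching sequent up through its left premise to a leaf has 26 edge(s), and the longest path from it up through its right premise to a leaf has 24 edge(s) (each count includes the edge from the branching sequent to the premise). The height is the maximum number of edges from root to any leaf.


Longest path through the left premise: 26 edges (measured from the branching sequent)
Longest path through the right premise: 24 edges
Height of the subtree rooted at the branching sequent: max(26, 24) = 26
The branching sequent sits 9 edges above the root (the chain of one-premise inferences), so height = 26 + 9 = 35

35


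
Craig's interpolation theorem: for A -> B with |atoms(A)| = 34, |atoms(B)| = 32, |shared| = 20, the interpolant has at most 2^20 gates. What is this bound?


Shared atoms = 20
Craig interpolant size bound = 2^20
= 1048576

1048576


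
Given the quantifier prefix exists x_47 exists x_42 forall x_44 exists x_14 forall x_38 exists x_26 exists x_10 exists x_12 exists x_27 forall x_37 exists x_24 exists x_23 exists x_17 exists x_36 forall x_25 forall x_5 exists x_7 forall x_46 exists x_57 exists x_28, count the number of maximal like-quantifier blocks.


Alternations = 10.
Blocks = alternations + 1 = 11

11


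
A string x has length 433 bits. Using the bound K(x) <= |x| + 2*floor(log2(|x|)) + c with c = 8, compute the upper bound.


floor(log2(433)) = 8
2 * 8 = 16
K(x) <= 433 + 16 + 8 = 457

457


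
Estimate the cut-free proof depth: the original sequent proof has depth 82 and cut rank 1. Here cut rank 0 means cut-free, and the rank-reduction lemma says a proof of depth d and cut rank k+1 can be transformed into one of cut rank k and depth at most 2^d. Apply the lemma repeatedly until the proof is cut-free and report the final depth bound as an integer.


Each rank reduction sends depth d to at most 2^d; cut rank r needs r reductions.
2_0(82) = 82
2_1(82) = 2^82 = 4835703278458516698824704
Cut-free depth bound = 4835703278458516698824704

4835703278458516698824704


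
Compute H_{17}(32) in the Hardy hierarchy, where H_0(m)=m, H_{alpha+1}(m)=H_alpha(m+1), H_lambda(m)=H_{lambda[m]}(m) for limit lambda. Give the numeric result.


H_17(32):
For finite ordinals k, H_k(n) = n + k (each successor step adds 1).
H_17(32) = 32 + 17 = 49

49


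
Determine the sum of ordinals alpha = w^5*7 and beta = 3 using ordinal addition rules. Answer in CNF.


Ordinal addition w^5*7 + 3:
Leading exponent of alpha (5) > leading exponent of beta (0).
Since alpha's term has higher exponent than beta's leading term,
the sum is simply alpha followed by beta.
Result = w^5*7 + 3

w^5*7 + 3


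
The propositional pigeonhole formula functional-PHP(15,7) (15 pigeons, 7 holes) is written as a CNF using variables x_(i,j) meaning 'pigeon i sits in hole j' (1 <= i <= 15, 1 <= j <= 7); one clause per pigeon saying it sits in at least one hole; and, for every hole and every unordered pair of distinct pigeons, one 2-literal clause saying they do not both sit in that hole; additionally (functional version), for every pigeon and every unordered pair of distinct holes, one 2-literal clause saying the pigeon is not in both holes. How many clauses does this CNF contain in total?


functional-PHP(15,7): 15 pigeons, 7 holes, 15*7 = 105 variables.
- pigeon clauses: one per pigeon -> 15 clauses
- hole clauses: 7 holes * C(15,2) = 7 * 105 -> 735 clauses
- functional clauses: 15 pigeons * C(7,2) = 15 * 21 -> 315 clauses
Total clauses = 15 + 735 + 315 = 1065

1065


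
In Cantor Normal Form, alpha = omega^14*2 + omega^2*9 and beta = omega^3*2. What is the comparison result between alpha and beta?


Compare term by term from highest exponent:
alpha = omega^14*2 + omega^2*9
beta = omega^3*2
Term 1: alpha has omega^14*2, beta has omega^3*2
Term 2: alpha has omega^2*9, beta has omega^0*0
Result: alpha > beta

alpha > beta


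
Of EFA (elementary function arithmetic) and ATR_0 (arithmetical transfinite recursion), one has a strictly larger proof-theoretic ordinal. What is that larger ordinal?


Proof-theoretic ordinal of EFA (elementary function arithmetic): omega^3
Proof-theoretic ordinal of ATR_0 (arithmetical transfinite recursion): Gamma_0
Comparing: omega^3 < Gamma_0.
The larger ordinal is Gamma_0 (from ATR_0 (arithmetical transfinite recursion)).

Gamma_0


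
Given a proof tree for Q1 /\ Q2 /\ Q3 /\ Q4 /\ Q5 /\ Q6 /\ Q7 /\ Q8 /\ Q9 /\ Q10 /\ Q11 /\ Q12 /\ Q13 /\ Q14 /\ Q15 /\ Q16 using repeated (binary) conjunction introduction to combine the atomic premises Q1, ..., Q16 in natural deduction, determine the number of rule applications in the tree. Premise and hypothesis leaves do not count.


The target conjunction has 16 conjuncts, i.e. 15 binary /\ connectives.
Each conjunction-intro joins two pieces, so 16 atoms require 16-1 = 15 applications.
Total inference nodes = 15

15


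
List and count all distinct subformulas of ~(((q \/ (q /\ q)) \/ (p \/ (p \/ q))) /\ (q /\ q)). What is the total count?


Formula: ~(((q \/ (q /\ q)) \/ (p \/ (p \/ q))) /\ (q /\ q))
Subformulas found:
  1. q
  2. p
  3. (p \/ q)
  4. (q /\ q)
  5. (p \/ (p \/ q))
  6. (q \/ (q /\ q))
  7. ((q \/ (q /\ q)) \/ (p \/ (p \/ q)))
  8. (((q \/ (q /\ q)) \/ (p \/ (p \/ q))) /\ (q /\ q))
  9. ~(((q \/ (q /\ q)) \/ (p \/ (p \/ q))) /\ (q /\ q))
Total distinct subformulas = 9

9


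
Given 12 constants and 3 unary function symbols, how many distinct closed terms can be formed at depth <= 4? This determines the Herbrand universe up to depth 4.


Herbrand terms by depth:
Depth 0: 12 constants
Depth 1: 36 new terms (running total: 48)
Depth 2: 108 new terms (running total: 156)
Depth 3: 324 new terms (running total: 480)
Depth 4: 972 new terms (running total: 1452)
Total distinct ground terms = 1452

1452


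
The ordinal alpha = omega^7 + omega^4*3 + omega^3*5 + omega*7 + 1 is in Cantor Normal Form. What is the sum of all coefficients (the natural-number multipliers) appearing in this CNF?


CNF: omega^7 + omega^4*3 + omega^3*5 + omega*7 + 1
Coefficients: 1 + 3 + 5 + 7 + 1 = 17

17


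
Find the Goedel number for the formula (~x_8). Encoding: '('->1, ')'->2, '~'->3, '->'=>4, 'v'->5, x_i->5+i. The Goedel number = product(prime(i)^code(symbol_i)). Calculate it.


Formula: (~x_8)
Symbol codes: [1, 3, 13, 2]
Primes: [2, 3, 5, 7]
p_1^1 = 2^1 = 2
p_2^3 = 3^3 = 27
p_3^13 = 5^13 = 1220703125
p_4^2 = 7^2 = 49
Product = 3229980468750

3229980468750


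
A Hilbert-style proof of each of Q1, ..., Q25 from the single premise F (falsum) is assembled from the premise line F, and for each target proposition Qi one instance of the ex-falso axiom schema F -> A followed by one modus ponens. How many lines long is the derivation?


Ex falso, line by line:
- 1 premise line (F)
- 25 targets, each needing 1 axiom instance (F -> Qi) + 1 MP = 2 lines: 2 * 25 = 50
Total = 1 + 50 = 51 lines.

51


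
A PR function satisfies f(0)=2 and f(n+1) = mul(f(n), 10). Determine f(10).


f(0) = 2
f(1) = mul(f(0), 10) = mul(2, 10) = 20
f(2) = mul(f(1), 10) = mul(20, 10) = 200
f(3) = mul(f(2), 10) = mul(200, 10) = 2000
f(4) = mul(f(3), 10) = mul(2000, 10) = 20000
f(5) = mul(f(4), 10) = mul(20000, 10) = 200000
f(6) = mul(f(5), 10) = mul(200000, 10) = 2000000
f(7) = mul(f(6), 10) = mul(2000000, 10) = 20000000
f(8) = mul(f(7), 10) = mul(20000000, 10) = 200000000
f(9) = mul(f(8), 10) = mul(200000000, 10) = 2000000000
f(10) = mul(f(9), 10) = mul(2000000000, 10) = 20000000000


20000000000
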